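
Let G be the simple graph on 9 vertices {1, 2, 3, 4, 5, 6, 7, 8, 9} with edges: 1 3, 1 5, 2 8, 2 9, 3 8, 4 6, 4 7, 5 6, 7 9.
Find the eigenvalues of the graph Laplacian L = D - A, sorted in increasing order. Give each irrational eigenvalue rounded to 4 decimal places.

[0, 0.4679, 0.4679, 1.6527, 1.6527, 3, 3, 3.8794, 3.8794]

With the vertex order [1, 2, 3, 4, 5, 6, 7, 8, 9], the degrees are [2, 2, 2, 2, 2, 2, 2, 2, 2], giving D = diag(2, 2, 2, 2, 2, 2, 2, 2, 2) and L = D - A. The multiplicity of 0 as a Laplacian eigenvalue equals the number of connected components. The single zero eigenvalue shows the graph is connected. The eigenvalues sum to 18, which equals trace(L) = 2|E|. There is one zero in the spectrum, matching the 1 component.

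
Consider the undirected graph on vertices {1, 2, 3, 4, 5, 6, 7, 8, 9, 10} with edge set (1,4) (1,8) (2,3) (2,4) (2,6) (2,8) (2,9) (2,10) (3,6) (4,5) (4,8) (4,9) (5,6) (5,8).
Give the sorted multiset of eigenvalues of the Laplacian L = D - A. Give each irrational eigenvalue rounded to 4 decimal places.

[0, 0, 0.8988, 1.2278, 1.7850, 2.3804, 3.8220, 4.6690, 5.8735, 7.3435]

With the vertex order [1, 2, 3, 4, 5, 6, 7, 8, 9, 10], the degrees are [2, 6, 2, 5, 3, 3, 0, 4, 2, 1], giving D = diag(2, 6, 2, 5, 3, 3, 0, 4, 2, 1) and L = D - A. The multiplicity of 0 as a Laplacian eigenvalue equals the number of connected components. The 2 zero eigenvalues correspond to the 2 connected components.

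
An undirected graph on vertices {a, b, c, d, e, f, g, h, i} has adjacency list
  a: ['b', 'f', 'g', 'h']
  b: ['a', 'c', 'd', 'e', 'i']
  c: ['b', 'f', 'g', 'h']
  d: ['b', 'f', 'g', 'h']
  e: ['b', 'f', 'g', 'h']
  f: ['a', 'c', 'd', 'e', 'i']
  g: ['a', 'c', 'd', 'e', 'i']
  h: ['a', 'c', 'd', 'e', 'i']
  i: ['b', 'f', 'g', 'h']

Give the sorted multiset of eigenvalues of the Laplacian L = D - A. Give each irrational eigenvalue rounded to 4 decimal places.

[0, 4, 4, 4, 4, 5, 5, 5, 9]

Each diagonal entry of L is the vertex degree and each off-diagonal entry is -1 where an edge is present, 0 otherwise; in the order [a, b, c, d, e, f, g, h, i] the diagonal is [4, 5, 4, 4, 4, 5, 5, 5, 4]. L is symmetric positive semidefinite, so every eigenvalue is real and nonnegative. The eigenvalues sum to 40, which equals trace(L) = 2|E|. There is one zero in the spectrum, matching the 1 component.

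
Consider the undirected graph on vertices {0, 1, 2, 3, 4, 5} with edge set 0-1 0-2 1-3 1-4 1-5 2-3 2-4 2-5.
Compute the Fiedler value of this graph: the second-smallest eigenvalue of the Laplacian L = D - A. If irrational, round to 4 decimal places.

2

Reading degrees in the order [0, 1, 2, 3, 4, 5] gives [2, 4, 4, 2, 2, 2]; set D = diag(2, 4, 4, 2, 2, 2) and form L = D - A. Computing the eigenvalues of L and sorting gives [0, 2, 2, 2, 4, 6]. The Fiedler value lambda_2 = 2 is strictly positive, so the graph is connected. The largest eigenvalue, 6, is at most the vertex count 6.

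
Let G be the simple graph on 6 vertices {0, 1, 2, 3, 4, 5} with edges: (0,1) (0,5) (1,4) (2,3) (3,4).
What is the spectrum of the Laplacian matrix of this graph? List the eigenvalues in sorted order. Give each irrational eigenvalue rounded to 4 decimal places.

[0, 0.2679, 1, 2, 3, 3.7321]

With the vertex order [0, 1, 2, 3, 4, 5], the degrees are [2, 2, 1, 2, 2, 1], giving D = diag(2, 2, 1, 2, 2, 1) and L = D - A. Since every row of L sums to 0, the all-ones vector is in the kernel and 0 is an eigenvalue.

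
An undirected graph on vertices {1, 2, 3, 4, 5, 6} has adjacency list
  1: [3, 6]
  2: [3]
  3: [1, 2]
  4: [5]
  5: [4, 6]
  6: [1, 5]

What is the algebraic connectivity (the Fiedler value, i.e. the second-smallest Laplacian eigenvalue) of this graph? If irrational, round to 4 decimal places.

With the vertex order [1, 2, 3, 4, 5, 6], the degrees are [2, 1, 2, 1, 2, 2], giving D = diag(2, 1, 2, 1, 2, 2) and L = D - A. The smallest Laplacian eigenvalue is always 0. The next one, lambda_2 = 0.2679, measures how hard the graph is to disconnect: larger values mean better connectivity. The eigenvalues sum to 10, which equals trace(L) = 2|E|.

0.2679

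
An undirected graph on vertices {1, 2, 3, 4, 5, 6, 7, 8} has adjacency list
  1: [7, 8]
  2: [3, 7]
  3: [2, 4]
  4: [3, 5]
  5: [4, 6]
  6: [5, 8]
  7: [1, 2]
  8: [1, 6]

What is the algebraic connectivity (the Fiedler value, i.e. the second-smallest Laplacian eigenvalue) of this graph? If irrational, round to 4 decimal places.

Reading degrees in the order [1, 2, 3, 4, 5, 6, 7, 8] gives [2, 2, 2, 2, 2, 2, 2, 2]; set D = diag(2, 2, 2, 2, 2, 2, 2, 2) and form L = D - A. The smallest Laplacian eigenvalue is always 0. The next one, lambda_2 = 0.5858, measures how hard the graph is to disconnect: larger values mean better connectivity. The largest eigenvalue, 4, is at most the vertex count 8.

0.5858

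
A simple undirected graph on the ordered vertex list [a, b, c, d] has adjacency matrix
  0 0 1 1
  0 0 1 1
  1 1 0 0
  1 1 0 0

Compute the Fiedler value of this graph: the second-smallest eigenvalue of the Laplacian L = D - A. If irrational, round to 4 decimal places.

2

With the vertex order [a, b, c, d], the degrees are [2, 2, 2, 2], giving D = diag(2, 2, 2, 2) and L = D - A. Computing the eigenvalues of L and sorting gives [0, 2, 2, 4]. The Fiedler value lambda_2 = 2 is strictly positive, so the graph is connected. The eigenvalues sum to 8, which equals trace(L) = 2|E|. The largest eigenvalue, 4, is at most the vertex count 4.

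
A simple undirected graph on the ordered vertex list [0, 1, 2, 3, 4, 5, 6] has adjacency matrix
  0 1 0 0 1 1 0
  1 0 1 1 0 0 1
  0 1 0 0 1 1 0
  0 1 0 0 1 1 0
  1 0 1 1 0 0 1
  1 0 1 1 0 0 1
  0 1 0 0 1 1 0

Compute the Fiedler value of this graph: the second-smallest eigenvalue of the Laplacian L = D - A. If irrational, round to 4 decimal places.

Each diagonal entry of L is the vertex degree and each off-diagonal entry is -1 where an edge is present, 0 otherwise; in the order [0, 1, 2, 3, 4, 5, 6] the diagonal is [3, 4, 3, 3, 4, 4, 3]. The smallest Laplacian eigenvalue is always 0. The next one, lambda_2 = 3, measures how hard the graph is to disconnect: larger values mean better connectivity. The eigenvalues sum to 24, which equals trace(L) = 2|E|. By the matrix-tree theorem the graph has (1/7) * product of the nonzero eigenvalues = 432 spanning trees.

3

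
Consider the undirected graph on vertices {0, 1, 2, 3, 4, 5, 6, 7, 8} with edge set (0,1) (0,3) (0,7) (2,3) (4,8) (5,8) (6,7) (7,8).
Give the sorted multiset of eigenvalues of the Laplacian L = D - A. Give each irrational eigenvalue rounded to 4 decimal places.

With the vertex order [0, 1, 2, 3, 4, 5, 6, 7, 8], the degrees are [3, 1, 1, 2, 1, 1, 1, 3, 3], giving D = diag(3, 1, 1, 2, 1, 1, 1, 3, 3) and L = D - A. Since every row of L sums to 0, the all-ones vector is in the kernel and 0 is an eigenvalue. By the matrix-tree theorem the graph has (1/9) * product of the nonzero eigenvalues = 1 spanning tree.

[0, 0.2118, 0.5546, 0.7223, 1, 2.0782, 2.7338, 3.8525, 4.8468]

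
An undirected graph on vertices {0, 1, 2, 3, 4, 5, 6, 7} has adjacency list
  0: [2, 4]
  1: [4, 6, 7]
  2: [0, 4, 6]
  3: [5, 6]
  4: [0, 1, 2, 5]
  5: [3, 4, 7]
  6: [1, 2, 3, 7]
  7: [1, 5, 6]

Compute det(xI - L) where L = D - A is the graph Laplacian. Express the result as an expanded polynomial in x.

With the vertex order [0, 1, 2, 3, 4, 5, 6, 7], the degrees are [2, 3, 3, 2, 4, 3, 4, 3], giving D = diag(2, 3, 3, 2, 4, 3, 4, 3) and L = D - A. L has integer entries, so p(x) = det(xI - L) has integer coefficients. Expanding the determinant yields x^8 - 24x^7 + 238x^6 - 1260x^5 + 3831x^4 - 6654x^3 + 6067x^2 - 2216x. The coefficient of x^7 equals -trace(L) = -24, matching the sum of degrees. By the matrix-tree theorem the graph has (1/8) * product of the nonzero eigenvalues = 277 spanning trees.

x^8 - 24x^7 + 238x^6 - 1260x^5 + 3831x^4 - 6654x^3 + 6067x^2 - 2216x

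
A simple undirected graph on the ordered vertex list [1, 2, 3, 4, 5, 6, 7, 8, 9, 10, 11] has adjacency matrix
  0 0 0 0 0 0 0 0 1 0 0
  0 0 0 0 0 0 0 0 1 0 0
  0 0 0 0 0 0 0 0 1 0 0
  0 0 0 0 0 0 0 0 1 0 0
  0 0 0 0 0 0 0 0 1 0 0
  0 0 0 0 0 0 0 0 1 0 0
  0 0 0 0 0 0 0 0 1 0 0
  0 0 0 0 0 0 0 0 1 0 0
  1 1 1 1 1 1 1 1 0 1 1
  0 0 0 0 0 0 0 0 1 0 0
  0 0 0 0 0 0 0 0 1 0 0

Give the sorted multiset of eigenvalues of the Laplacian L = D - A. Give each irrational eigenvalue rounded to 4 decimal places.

Reading degrees in the order [1, 2, 3, 4, 5, 6, 7, 8, 9, 10, 11] gives [1, 1, 1, 1, 1, 1, 1, 1, 10, 1, 1]; set D = diag(1, 1, 1, 1, 1, 1, 1, 1, 10, 1, 1) and form L = D - A. Since every row of L sums to 0, the all-ones vector is in the kernel and 0 is an eigenvalue.

[0, 1, 1, 1, 1, 1, 1, 1, 1, 1, 11]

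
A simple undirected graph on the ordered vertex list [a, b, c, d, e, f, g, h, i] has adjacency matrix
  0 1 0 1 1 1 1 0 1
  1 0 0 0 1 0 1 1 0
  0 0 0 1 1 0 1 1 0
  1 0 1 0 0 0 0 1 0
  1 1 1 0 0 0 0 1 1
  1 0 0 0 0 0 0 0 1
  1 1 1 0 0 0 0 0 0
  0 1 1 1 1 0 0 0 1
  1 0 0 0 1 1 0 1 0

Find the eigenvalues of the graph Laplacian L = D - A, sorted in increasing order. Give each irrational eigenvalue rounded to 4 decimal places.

[0, 1.5580, 2.5583, 3.1685, 4.1339, 4.6273, 5.6973, 6.6806, 7.5761]

With the vertex order [a, b, c, d, e, f, g, h, i], the degrees are [6, 4, 4, 3, 5, 2, 3, 5, 4], giving D = diag(6, 4, 4, 3, 5, 2, 3, 5, 4) and L = D - A. Diagonalising L (or applying a numerical eigensolver to the 9x9 matrix) gives the spectrum above. The eigenvalues sum to 36, which equals trace(L) = 2|E|.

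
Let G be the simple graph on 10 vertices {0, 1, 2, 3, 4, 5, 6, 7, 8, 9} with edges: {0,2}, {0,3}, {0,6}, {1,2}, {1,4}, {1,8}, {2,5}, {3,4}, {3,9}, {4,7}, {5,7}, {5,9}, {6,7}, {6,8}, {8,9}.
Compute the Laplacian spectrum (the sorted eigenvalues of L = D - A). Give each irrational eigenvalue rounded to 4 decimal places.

[0, 2, 2, 2, 2, 2, 5, 5, 5, 5]

Each diagonal entry of L is the vertex degree and each off-diagonal entry is -1 where an edge is present, 0 otherwise; in the order [0, 1, 2, 3, 4, 5, 6, 7, 8, 9] the diagonal is [3, 3, 3, 3, 3, 3, 3, 3, 3, 3]. Since every row of L sums to 0, the all-ones vector is in the kernel and 0 is an eigenvalue. The single zero eigenvalue shows the graph is connected. There is one zero in the spectrum, matching the 1 component.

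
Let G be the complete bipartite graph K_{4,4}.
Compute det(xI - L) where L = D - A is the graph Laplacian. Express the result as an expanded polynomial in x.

x^8 - 32x^7 + 432x^6 - 3200x^5 + 14080x^4 - 36864x^3 + 53248x^2 - 32768x

The graph has 8 vertices and degree multiset [4, 4, 4, 4, 4, 4, 4, 4]; D is the diagonal matrix of degrees and L = D - A. The eigenvalues of L are [0, 4, 4, 4, 4, 4, 4, 8]; the characteristic polynomial is the product of (x - lambda_i), which multiplies out to x^8 - 32x^7 + 432x^6 - 3200x^5 + 14080x^4 - 36864x^3 + 53248x^2 - 32768x. The coefficient of x^7 equals -trace(L) = -32, matching the sum of degrees.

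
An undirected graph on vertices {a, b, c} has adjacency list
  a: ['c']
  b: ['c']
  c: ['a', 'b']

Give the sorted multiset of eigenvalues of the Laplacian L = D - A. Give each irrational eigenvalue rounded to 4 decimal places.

[0, 1, 3]

With the vertex order [a, b, c], the degrees are [1, 1, 2], giving D = diag(1, 1, 2) and L = D - A. Since every row of L sums to 0, the all-ones vector is in the kernel and 0 is an eigenvalue. The eigenvalues sum to 4, which equals trace(L) = 2|E|. By the matrix-tree theorem the graph has (1/3) * product of the nonzero eigenvalues = 1 spanning tree.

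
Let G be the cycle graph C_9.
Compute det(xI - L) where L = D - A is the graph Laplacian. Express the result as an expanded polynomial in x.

The graph has 9 vertices and degree multiset [2, 2, 2, 2, 2, 2, 2, 2, 2]; D is the diagonal matrix of degrees and L = D - A. L has integer entries, so p(x) = det(xI - L) has integer coefficients. Expanding the determinant yields x^9 - 18x^8 + 135x^7 - 546x^6 + 1287x^5 - 1782x^4 + 1386x^3 - 540x^2 + 81x. Since p(0) = det(-L) = 0, x divides p(x). The eigenvalues sum to 18, which equals trace(L) = 2|E|.

x^9 - 18x^8 + 135x^7 - 546x^6 + 1287x^5 - 1782x^4 + 1386x^3 - 540x^2 + 81x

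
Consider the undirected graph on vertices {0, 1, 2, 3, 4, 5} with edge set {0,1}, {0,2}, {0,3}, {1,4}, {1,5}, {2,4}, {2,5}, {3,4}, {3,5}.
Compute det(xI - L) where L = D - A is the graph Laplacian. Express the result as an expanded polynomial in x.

With the vertex order [0, 1, 2, 3, 4, 5], the degrees are [3, 3, 3, 3, 3, 3], giving D = diag(3, 3, 3, 3, 3, 3) and L = D - A. Computing det(xI - L) by cofactor expansion (or equivalently via sum-over-permutations) gives x^6 - 18x^5 + 126x^4 - 432x^3 + 729x^2 - 486x. The coefficient of x^5 equals -trace(L) = -18, matching the sum of degrees. The eigenvalues sum to 18, which equals trace(L) = 2|E|.

x^6 - 18x^5 + 126x^4 - 432x^3 + 729x^2 - 486x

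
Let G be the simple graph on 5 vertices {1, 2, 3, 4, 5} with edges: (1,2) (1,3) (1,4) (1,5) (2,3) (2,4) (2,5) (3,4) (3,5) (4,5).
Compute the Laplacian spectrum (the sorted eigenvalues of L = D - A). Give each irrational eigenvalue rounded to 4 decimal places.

[0, 5, 5, 5, 5]

With the vertex order [1, 2, 3, 4, 5], the degrees are [4, 4, 4, 4, 4], giving D = diag(4, 4, 4, 4, 4) and L = D - A. Since every row of L sums to 0, the all-ones vector is in the kernel and 0 is an eigenvalue. The largest eigenvalue, 5, is at most the vertex count 5.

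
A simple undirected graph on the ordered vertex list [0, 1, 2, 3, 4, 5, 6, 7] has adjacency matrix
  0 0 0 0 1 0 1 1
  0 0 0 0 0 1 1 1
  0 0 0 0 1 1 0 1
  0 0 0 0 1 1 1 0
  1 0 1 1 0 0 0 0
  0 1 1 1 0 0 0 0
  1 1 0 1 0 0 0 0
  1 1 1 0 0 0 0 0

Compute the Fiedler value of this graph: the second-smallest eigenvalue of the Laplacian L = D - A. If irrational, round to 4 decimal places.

Each diagonal entry of L is the vertex degree and each off-diagonal entry is -1 where an edge is present, 0 otherwise; in the order [0, 1, 2, 3, 4, 5, 6, 7] the diagonal is [3, 3, 3, 3, 3, 3, 3, 3]. The smallest Laplacian eigenvalue is always 0. The next one, lambda_2 = 2, measures how hard the graph is to disconnect: larger values mean better connectivity. By the matrix-tree theorem the graph has (1/8) * product of the nonzero eigenvalues = 384 spanning trees. The largest eigenvalue, 6, is at most the vertex count 8.

2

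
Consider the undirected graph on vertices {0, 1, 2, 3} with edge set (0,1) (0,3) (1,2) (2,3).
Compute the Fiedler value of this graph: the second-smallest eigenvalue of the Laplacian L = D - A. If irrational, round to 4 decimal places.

2

Reading degrees in the order [0, 1, 2, 3] gives [2, 2, 2, 2]; set D = diag(2, 2, 2, 2) and form L = D - A. Computing the eigenvalues of L and sorting gives [0, 2, 2, 4]. The Fiedler value lambda_2 = 2 is strictly positive, so the graph is connected.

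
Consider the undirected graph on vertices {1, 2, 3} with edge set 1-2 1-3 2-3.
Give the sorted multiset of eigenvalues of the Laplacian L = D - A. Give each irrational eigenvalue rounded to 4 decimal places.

Each diagonal entry of L is the vertex degree and each off-diagonal entry is -1 where an edge is present, 0 otherwise; in the order [1, 2, 3] the diagonal is [2, 2, 2]. L is symmetric positive semidefinite, so every eigenvalue is real and nonnegative. The single zero eigenvalue shows the graph is connected. The largest eigenvalue, 3, is at most the vertex count 3.

[0, 3, 3]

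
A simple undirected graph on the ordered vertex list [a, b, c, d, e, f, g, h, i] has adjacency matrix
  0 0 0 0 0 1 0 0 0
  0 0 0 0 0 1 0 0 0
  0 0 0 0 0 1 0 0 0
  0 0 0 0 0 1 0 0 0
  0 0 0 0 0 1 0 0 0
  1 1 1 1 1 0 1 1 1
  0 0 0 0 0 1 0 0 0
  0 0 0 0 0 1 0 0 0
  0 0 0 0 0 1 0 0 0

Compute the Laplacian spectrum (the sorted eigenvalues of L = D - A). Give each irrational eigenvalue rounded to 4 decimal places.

With the vertex order [a, b, c, d, e, f, g, h, i], the degrees are [1, 1, 1, 1, 1, 8, 1, 1, 1], giving D = diag(1, 1, 1, 1, 1, 8, 1, 1, 1) and L = D - A. The multiplicity of 0 as a Laplacian eigenvalue equals the number of connected components. The single zero eigenvalue shows the graph is connected. The largest eigenvalue, 9, is at most the vertex count 9.

[0, 1, 1, 1, 1, 1, 1, 1, 9]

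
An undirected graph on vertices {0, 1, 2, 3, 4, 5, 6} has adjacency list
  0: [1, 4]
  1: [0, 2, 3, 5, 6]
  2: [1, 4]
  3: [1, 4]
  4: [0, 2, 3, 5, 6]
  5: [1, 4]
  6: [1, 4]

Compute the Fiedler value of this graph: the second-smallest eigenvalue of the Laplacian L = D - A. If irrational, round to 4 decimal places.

Reading degrees in the order [0, 1, 2, 3, 4, 5, 6] gives [2, 5, 2, 2, 5, 2, 2]; set D = diag(2, 5, 2, 2, 5, 2, 2) and form L = D - A. The smallest Laplacian eigenvalue is always 0. The next one, lambda_2 = 2, measures how hard the graph is to disconnect: larger values mean better connectivity.

2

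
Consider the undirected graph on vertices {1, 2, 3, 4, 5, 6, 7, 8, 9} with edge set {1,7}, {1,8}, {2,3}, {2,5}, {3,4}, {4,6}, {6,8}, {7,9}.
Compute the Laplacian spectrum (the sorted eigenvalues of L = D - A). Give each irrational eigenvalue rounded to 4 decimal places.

Reading degrees in the order [1, 2, 3, 4, 5, 6, 7, 8, 9] gives [2, 2, 2, 2, 1, 2, 2, 2, 1]; set D = diag(2, 2, 2, 2, 1, 2, 2, 2, 1) and form L = D - A. L is symmetric positive semidefinite, so every eigenvalue is real and nonnegative. The single zero eigenvalue shows the graph is connected. There is one zero in the spectrum, matching the 1 component. The largest eigenvalue, 3.8794, is at most the vertex count 9.

[0, 0.1206, 0.4679, 1, 1.6527, 2.3473, 3, 3.5321, 3.8794]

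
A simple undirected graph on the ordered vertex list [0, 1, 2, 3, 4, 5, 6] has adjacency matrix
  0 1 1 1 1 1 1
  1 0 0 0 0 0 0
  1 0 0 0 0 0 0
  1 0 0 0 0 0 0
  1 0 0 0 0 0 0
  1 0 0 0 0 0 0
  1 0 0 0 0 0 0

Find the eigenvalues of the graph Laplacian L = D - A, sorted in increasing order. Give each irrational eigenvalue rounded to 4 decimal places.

Reading degrees in the order [0, 1, 2, 3, 4, 5, 6] gives [6, 1, 1, 1, 1, 1, 1]; set D = diag(6, 1, 1, 1, 1, 1, 1) and form L = D - A. Since every row of L sums to 0, the all-ones vector is in the kernel and 0 is an eigenvalue. The largest eigenvalue, 7, is at most the vertex count 7.

[0, 1, 1, 1, 1, 1, 7]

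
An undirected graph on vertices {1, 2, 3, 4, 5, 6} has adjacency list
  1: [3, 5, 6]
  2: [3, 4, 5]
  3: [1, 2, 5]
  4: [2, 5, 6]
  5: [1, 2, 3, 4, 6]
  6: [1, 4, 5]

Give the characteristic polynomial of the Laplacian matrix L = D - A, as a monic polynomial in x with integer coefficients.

x^6 - 20x^5 + 155x^4 - 580x^3 + 1045x^2 - 726x

Each diagonal entry of L is the vertex degree and each off-diagonal entry is -1 where an edge is present, 0 otherwise; in the order [1, 2, 3, 4, 5, 6] the diagonal is [3, 3, 3, 3, 5, 3]. L has integer entries, so p(x) = det(xI - L) has integer coefficients. Expanding the determinant yields x^6 - 20x^5 + 155x^4 - 580x^3 + 1045x^2 - 726x. The coefficient of x^5 equals -trace(L) = -20, matching the sum of degrees. The largest eigenvalue, 6, is at most the vertex count 6.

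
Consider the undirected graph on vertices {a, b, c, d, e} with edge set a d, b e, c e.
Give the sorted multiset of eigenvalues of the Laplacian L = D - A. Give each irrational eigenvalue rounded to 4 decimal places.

[0, 0, 1, 2, 3]

Reading degrees in the order [a, b, c, d, e] gives [1, 1, 1, 1, 2]; set D = diag(1, 1, 1, 1, 2) and form L = D - A. Since every row of L sums to 0, the all-ones vector is in the kernel and 0 is an eigenvalue. The 2 zero eigenvalues correspond to the 2 connected components.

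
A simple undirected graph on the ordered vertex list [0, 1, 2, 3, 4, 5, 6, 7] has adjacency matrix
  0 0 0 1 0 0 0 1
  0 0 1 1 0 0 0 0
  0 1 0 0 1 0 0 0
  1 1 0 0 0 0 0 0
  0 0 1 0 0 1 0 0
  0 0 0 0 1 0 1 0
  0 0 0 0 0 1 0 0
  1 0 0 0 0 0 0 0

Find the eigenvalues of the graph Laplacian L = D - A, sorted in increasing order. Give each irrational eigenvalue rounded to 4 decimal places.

With the vertex order [0, 1, 2, 3, 4, 5, 6, 7], the degrees are [2, 2, 2, 2, 2, 2, 1, 1], giving D = diag(2, 2, 2, 2, 2, 2, 1, 1) and L = D - A. Diagonalising L (or applying a numerical eigensolver to the 8x8 matrix) gives the spectrum above. By the matrix-tree theorem the graph has (1/8) * product of the nonzero eigenvalues = 1 spanning tree.

[0, 0.1522, 0.5858, 1.2346, 2, 2.7654, 3.4142, 3.8478]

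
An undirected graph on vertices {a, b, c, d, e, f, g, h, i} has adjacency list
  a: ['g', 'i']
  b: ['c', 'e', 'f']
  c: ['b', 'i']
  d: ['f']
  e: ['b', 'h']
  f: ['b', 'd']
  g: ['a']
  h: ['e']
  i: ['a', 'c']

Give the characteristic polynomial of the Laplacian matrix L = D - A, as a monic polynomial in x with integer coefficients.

x^9 - 16x^8 + 104x^7 - 354x^6 + 677x^5 - 724x^4 + 406x^3 - 104x^2 + 9x

With the vertex order [a, b, c, d, e, f, g, h, i], the degrees are [2, 3, 2, 1, 2, 2, 1, 1, 2], giving D = diag(2, 3, 2, 1, 2, 2, 1, 1, 2) and L = D - A. L has integer entries, so p(x) = det(xI - L) has integer coefficients. Expanding the determinant yields x^9 - 16x^8 + 104x^7 - 354x^6 + 677x^5 - 724x^4 + 406x^3 - 104x^2 + 9x. The coefficient of x^8 equals -trace(L) = -16, matching the sum of degrees. By the matrix-tree theorem the graph has (1/9) * product of the nonzero eigenvalues = 1 spanning tree.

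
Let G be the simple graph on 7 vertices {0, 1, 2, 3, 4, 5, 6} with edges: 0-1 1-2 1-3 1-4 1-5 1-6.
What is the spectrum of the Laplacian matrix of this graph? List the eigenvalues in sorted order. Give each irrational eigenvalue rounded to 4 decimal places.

Reading degrees in the order [0, 1, 2, 3, 4, 5, 6] gives [1, 6, 1, 1, 1, 1, 1]; set D = diag(1, 6, 1, 1, 1, 1, 1) and form L = D - A. L is symmetric positive semidefinite, so every eigenvalue is real and nonnegative. The single zero eigenvalue shows the graph is connected. The largest eigenvalue, 7, is at most the vertex count 7.

[0, 1, 1, 1, 1, 1, 7]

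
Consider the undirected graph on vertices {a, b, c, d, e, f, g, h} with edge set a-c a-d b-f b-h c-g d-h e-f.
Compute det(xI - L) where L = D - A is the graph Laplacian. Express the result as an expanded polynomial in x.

x^8 - 14x^7 + 78x^6 - 220x^5 + 330x^4 - 252x^3 + 84x^2 - 8x

Reading degrees in the order [a, b, c, d, e, f, g, h] gives [2, 2, 2, 2, 1, 2, 1, 2]; set D = diag(2, 2, 2, 2, 1, 2, 1, 2) and form L = D - A. Computing det(xI - L) by cofactor expansion (or equivalently via sum-over-permutations) gives x^8 - 14x^7 + 78x^6 - 220x^5 + 330x^4 - 252x^3 + 84x^2 - 8x. Since p(0) = det(-L) = 0, x divides p(x). By the matrix-tree theorem the graph has (1/8) * product of the nonzero eigenvalues = 1 spanning tree.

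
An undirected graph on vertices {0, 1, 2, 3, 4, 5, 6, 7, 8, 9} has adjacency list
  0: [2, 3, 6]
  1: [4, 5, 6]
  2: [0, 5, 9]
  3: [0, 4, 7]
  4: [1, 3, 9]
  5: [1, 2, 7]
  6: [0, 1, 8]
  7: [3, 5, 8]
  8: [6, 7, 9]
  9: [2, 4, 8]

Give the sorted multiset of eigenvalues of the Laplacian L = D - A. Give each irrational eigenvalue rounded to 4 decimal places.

Reading degrees in the order [0, 1, 2, 3, 4, 5, 6, 7, 8, 9] gives [3, 3, 3, 3, 3, 3, 3, 3, 3, 3]; set D = diag(3, 3, 3, 3, 3, 3, 3, 3, 3, 3) and form L = D - A. Since every row of L sums to 0, the all-ones vector is in the kernel and 0 is an eigenvalue. The single zero eigenvalue shows the graph is connected. By the matrix-tree theorem the graph has (1/10) * product of the nonzero eigenvalues = 2000 spanning trees.

[0, 2, 2, 2, 2, 2, 5, 5, 5, 5]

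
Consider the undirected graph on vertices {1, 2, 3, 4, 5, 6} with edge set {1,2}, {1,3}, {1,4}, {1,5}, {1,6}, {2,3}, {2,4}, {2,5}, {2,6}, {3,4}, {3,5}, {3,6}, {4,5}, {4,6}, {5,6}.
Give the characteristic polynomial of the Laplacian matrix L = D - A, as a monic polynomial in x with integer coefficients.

x^6 - 30x^5 + 360x^4 - 2160x^3 + 6480x^2 - 7776x

Each diagonal entry of L is the vertex degree and each off-diagonal entry is -1 where an edge is present, 0 otherwise; in the order [1, 2, 3, 4, 5, 6] the diagonal is [5, 5, 5, 5, 5, 5]. The eigenvalues of L are [0, 6, 6, 6, 6, 6]; the characteristic polynomial is the product of (x - lambda_i), which multiplies out to x^6 - 30x^5 + 360x^4 - 2160x^3 + 6480x^2 - 7776x. The constant term is 0 because L is singular (the all-ones vector lies in its kernel). The eigenvalues sum to 30, which equals trace(L) = 2|E|.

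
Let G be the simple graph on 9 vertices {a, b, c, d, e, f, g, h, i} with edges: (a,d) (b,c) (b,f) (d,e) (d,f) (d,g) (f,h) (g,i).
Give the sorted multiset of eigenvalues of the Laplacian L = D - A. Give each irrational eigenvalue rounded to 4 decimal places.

[0, 0.2427, 0.5371, 0.6893, 1, 2.1297, 2.4166, 3.6434, 5.3411]

Reading degrees in the order [a, b, c, d, e, f, g, h, i] gives [1, 2, 1, 4, 1, 3, 2, 1, 1]; set D = diag(1, 2, 1, 4, 1, 3, 2, 1, 1) and form L = D - A. Since every row of L sums to 0, the all-ones vector is in the kernel and 0 is an eigenvalue. The single zero eigenvalue shows the graph is connected.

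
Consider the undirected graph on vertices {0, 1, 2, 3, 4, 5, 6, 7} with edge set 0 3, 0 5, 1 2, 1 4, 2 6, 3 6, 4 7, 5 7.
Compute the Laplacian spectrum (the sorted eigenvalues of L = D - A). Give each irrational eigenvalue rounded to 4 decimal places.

[0, 0.5858, 0.5858, 2, 2, 3.4142, 3.4142, 4]

Each diagonal entry of L is the vertex degree and each off-diagonal entry is -1 where an edge is present, 0 otherwise; in the order [0, 1, 2, 3, 4, 5, 6, 7] the diagonal is [2, 2, 2, 2, 2, 2, 2, 2]. The multiplicity of 0 as a Laplacian eigenvalue equals the number of connected components.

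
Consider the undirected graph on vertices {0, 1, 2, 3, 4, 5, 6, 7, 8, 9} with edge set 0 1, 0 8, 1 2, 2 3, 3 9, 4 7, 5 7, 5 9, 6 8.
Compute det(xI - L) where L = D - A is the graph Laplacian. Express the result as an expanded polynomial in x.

With the vertex order [0, 1, 2, 3, 4, 5, 6, 7, 8, 9], the degrees are [2, 2, 2, 2, 1, 2, 1, 2, 2, 2], giving D = diag(2, 2, 2, 2, 1, 2, 1, 2, 2, 2) and L = D - A. Computing det(xI - L) by cofactor expansion (or equivalently via sum-over-permutations) gives x^10 - 18x^9 + 136x^8 - 560x^7 + 1365x^6 - 2002x^5 + 1716x^4 - 792x^3 + 165x^2 - 10x. Since p(0) = det(-L) = 0, x divides p(x). The eigenvalues sum to 18, which equals trace(L) = 2|E|. There is one zero in the spectrum, matching the 1 component.

x^10 - 18x^9 + 136x^8 - 560x^7 + 1365x^6 - 2002x^5 + 1716x^4 - 792x^3 + 165x^2 - 10x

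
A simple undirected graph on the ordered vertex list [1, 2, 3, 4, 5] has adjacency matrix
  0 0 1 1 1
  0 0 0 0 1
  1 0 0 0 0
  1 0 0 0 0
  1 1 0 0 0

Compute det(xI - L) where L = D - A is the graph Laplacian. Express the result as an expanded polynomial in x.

With the vertex order [1, 2, 3, 4, 5], the degrees are [3, 1, 1, 1, 2], giving D = diag(3, 1, 1, 1, 2) and L = D - A. Computing det(xI - L) by cofactor expansion (or equivalently via sum-over-permutations) gives x^5 - 8x^4 + 20x^3 - 18x^2 + 5x. Since p(0) = det(-L) = 0, x divides p(x). The eigenvalues sum to 8, which equals trace(L) = 2|E|.

x^5 - 8x^4 + 20x^3 - 18x^2 + 5x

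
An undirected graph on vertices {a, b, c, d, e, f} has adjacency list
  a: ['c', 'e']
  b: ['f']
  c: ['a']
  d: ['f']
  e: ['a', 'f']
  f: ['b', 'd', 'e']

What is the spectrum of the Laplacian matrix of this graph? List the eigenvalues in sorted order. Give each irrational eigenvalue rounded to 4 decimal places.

Reading degrees in the order [a, b, c, d, e, f] gives [2, 1, 1, 1, 2, 3]; set D = diag(2, 1, 1, 1, 2, 3) and form L = D - A. The multiplicity of 0 as a Laplacian eigenvalue equals the number of connected components. The eigenvalues sum to 10, which equals trace(L) = 2|E|. By the matrix-tree theorem the graph has (1/6) * product of the nonzero eigenvalues = 1 spanning tree.

[0, 0.3249, 1, 1.4608, 3, 4.2143]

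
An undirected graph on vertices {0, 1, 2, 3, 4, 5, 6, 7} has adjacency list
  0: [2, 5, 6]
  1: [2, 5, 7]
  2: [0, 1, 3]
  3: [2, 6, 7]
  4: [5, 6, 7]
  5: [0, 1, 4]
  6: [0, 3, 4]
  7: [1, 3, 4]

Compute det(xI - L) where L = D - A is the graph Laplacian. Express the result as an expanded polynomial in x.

x^8 - 24x^7 + 240x^6 - 1296x^5 + 4080x^4 - 7488x^3 + 7424x^2 - 3072x

Each diagonal entry of L is the vertex degree and each off-diagonal entry is -1 where an edge is present, 0 otherwise; in the order [0, 1, 2, 3, 4, 5, 6, 7] the diagonal is [3, 3, 3, 3, 3, 3, 3, 3]. L has integer entries, so p(x) = det(xI - L) has integer coefficients. Expanding the determinant yields x^8 - 24x^7 + 240x^6 - 1296x^5 + 4080x^4 - 7488x^3 + 7424x^2 - 3072x. The coefficient of x^7 equals -trace(L) = -24, matching the sum of degrees. The eigenvalues sum to 24, which equals trace(L) = 2|E|.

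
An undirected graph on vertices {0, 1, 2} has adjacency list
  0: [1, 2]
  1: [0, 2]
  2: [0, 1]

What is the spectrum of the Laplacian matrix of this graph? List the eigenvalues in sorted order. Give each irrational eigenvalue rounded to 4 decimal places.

[0, 3, 3]

Each diagonal entry of L is the vertex degree and each off-diagonal entry is -1 where an edge is present, 0 otherwise; in the order [0, 1, 2] the diagonal is [2, 2, 2]. Diagonalising L (or applying a numerical eigensolver to the 3x3 matrix) gives the spectrum above.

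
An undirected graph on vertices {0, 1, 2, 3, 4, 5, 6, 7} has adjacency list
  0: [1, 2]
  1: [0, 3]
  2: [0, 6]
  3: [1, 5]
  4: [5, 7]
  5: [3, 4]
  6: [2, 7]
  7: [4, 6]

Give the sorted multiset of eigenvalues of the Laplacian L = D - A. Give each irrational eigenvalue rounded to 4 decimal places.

[0, 0.5858, 0.5858, 2, 2, 3.4142, 3.4142, 4]

With the vertex order [0, 1, 2, 3, 4, 5, 6, 7], the degrees are [2, 2, 2, 2, 2, 2, 2, 2], giving D = diag(2, 2, 2, 2, 2, 2, 2, 2) and L = D - A. Since every row of L sums to 0, the all-ones vector is in the kernel and 0 is an eigenvalue. The single zero eigenvalue shows the graph is connected.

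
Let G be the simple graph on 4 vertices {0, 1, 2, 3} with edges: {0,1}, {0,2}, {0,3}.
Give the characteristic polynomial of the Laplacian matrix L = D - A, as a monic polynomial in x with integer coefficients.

x^4 - 6x^3 + 9x^2 - 4x

With the vertex order [0, 1, 2, 3], the degrees are [3, 1, 1, 1], giving D = diag(3, 1, 1, 1) and L = D - A. The eigenvalues of L are [0, 1, 1, 4]; the characteristic polynomial is the product of (x - lambda_i), which multiplies out to x^4 - 6x^3 + 9x^2 - 4x. The coefficient of x^3 equals -trace(L) = -6, matching the sum of degrees.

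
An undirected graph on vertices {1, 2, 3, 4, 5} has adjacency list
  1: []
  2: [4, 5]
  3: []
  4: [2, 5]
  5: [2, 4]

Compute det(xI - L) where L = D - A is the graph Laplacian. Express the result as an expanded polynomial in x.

x^5 - 6x^4 + 9x^3

Reading degrees in the order [1, 2, 3, 4, 5] gives [0, 2, 0, 2, 2]; set D = diag(0, 2, 0, 2, 2) and form L = D - A. Computing det(xI - L) by cofactor expansion (or equivalently via sum-over-permutations) gives x^5 - 6x^4 + 9x^3. Since p(0) = det(-L) = 0, x divides p(x).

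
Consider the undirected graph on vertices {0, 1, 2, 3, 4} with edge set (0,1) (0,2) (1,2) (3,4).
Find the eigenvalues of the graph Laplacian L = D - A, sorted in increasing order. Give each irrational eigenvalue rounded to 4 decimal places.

[0, 0, 2, 3, 3]

With the vertex order [0, 1, 2, 3, 4], the degrees are [2, 2, 2, 1, 1], giving D = diag(2, 2, 2, 1, 1) and L = D - A. Since every row of L sums to 0, the all-ones vector is in the kernel and 0 is an eigenvalue. The 2 zero eigenvalues correspond to the 2 connected components. There are 2 zeros in the spectrum, matching the 2 components.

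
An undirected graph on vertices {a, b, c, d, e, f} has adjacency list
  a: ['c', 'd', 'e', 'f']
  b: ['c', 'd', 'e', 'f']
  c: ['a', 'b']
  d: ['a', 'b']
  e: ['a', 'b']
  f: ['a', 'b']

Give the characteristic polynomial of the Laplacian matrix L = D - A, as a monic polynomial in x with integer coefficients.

x^6 - 16x^5 + 96x^4 - 272x^3 + 368x^2 - 192x

With the vertex order [a, b, c, d, e, f], the degrees are [4, 4, 2, 2, 2, 2], giving D = diag(4, 4, 2, 2, 2, 2) and L = D - A. Computing det(xI - L) by cofactor expansion (or equivalently via sum-over-permutations) gives x^6 - 16x^5 + 96x^4 - 272x^3 + 368x^2 - 192x. The constant term is 0 because L is singular (the all-ones vector lies in its kernel). The eigenvalues sum to 16, which equals trace(L) = 2|E|.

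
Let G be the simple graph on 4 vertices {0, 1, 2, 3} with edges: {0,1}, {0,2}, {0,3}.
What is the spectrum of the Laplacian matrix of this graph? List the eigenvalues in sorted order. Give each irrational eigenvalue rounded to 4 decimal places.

[0, 1, 1, 4]

Each diagonal entry of L is the vertex degree and each off-diagonal entry is -1 where an edge is present, 0 otherwise; in the order [0, 1, 2, 3] the diagonal is [3, 1, 1, 1]. Diagonalising L (or applying a numerical eigensolver to the 4x4 matrix) gives the spectrum above. The single zero eigenvalue shows the graph is connected.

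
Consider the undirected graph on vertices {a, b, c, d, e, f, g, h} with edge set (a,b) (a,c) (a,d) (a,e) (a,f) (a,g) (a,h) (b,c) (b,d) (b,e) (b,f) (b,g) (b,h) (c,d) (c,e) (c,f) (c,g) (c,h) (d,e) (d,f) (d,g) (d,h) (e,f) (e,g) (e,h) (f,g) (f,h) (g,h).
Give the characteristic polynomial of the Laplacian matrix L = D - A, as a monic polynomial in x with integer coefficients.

Each diagonal entry of L is the vertex degree and each off-diagonal entry is -1 where an edge is present, 0 otherwise; in the order [a, b, c, d, e, f, g, h] the diagonal is [7, 7, 7, 7, 7, 7, 7, 7]. The eigenvalues of L are [0, 8, 8, 8, 8, 8, 8, 8]; the characteristic polynomial is the product of (x - lambda_i), which multiplies out to x^8 - 56x^7 + 1344x^6 - 17920x^5 + 143360x^4 - 688128x^3 + 1835008x^2 - 2097152x. The coefficient of x^7 equals -trace(L) = -56, matching the sum of degrees. There is one zero in the spectrum, matching the 1 component.

x^8 - 56x^7 + 1344x^6 - 17920x^5 + 143360x^4 - 688128x^3 + 1835008x^2 - 2097152x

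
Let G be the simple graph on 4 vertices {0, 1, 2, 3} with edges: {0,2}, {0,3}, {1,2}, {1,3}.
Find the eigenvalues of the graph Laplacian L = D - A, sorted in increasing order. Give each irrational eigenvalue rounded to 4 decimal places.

Reading degrees in the order [0, 1, 2, 3] gives [2, 2, 2, 2]; set D = diag(2, 2, 2, 2) and form L = D - A. L is symmetric positive semidefinite, so every eigenvalue is real and nonnegative. By the matrix-tree theorem the graph has (1/4) * product of the nonzero eigenvalues = 4 spanning trees.

[0, 2, 2, 4]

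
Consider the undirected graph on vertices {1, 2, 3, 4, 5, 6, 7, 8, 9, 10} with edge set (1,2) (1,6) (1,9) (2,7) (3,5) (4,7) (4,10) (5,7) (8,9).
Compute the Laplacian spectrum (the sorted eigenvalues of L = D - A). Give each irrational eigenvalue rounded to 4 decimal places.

[0, 0.1561, 0.3820, 0.5965, 1.1864, 2, 2.4539, 2.6180, 4.0305, 4.5767]

With the vertex order [1, 2, 3, 4, 5, 6, 7, 8, 9, 10], the degrees are [3, 2, 1, 2, 2, 1, 3, 1, 2, 1], giving D = diag(3, 2, 1, 2, 2, 1, 3, 1, 2, 1) and L = D - A. L is symmetric positive semidefinite, so every eigenvalue is real and nonnegative. The single zero eigenvalue shows the graph is connected. The largest eigenvalue, 4.5767, is at most the vertex count 10.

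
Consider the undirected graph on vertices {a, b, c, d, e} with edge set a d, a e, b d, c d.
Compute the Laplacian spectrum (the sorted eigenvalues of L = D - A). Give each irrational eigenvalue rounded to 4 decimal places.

Reading degrees in the order [a, b, c, d, e] gives [2, 1, 1, 3, 1]; set D = diag(2, 1, 1, 3, 1) and form L = D - A. L is symmetric positive semidefinite, so every eigenvalue is real and nonnegative. The single zero eigenvalue shows the graph is connected. There is one zero in the spectrum, matching the 1 component. The eigenvalues sum to 8, which equals trace(L) = 2|E|.

[0, 0.5188, 1, 2.3111, 4.1701]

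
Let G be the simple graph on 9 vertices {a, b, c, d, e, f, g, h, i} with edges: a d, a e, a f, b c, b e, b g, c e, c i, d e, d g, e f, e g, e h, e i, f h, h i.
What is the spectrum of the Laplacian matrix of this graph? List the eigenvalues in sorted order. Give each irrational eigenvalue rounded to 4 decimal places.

[0, 1.5858, 1.5858, 3, 3, 4.4142, 4.4142, 5, 9]

Reading degrees in the order [a, b, c, d, e, f, g, h, i] gives [3, 3, 3, 3, 8, 3, 3, 3, 3]; set D = diag(3, 3, 3, 3, 8, 3, 3, 3, 3) and form L = D - A. The multiplicity of 0 as a Laplacian eigenvalue equals the number of connected components. The eigenvalues sum to 32, which equals trace(L) = 2|E|.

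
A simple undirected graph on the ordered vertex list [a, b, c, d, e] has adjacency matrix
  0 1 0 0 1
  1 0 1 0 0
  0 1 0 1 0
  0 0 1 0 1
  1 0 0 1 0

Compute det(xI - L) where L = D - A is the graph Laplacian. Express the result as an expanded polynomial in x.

x^5 - 10x^4 + 35x^3 - 50x^2 + 25x

Reading degrees in the order [a, b, c, d, e] gives [2, 2, 2, 2, 2]; set D = diag(2, 2, 2, 2, 2) and form L = D - A. L has integer entries, so p(x) = det(xI - L) has integer coefficients. Expanding the determinant yields x^5 - 10x^4 + 35x^3 - 50x^2 + 25x. The constant term is 0 because L is singular (the all-ones vector lies in its kernel). The largest eigenvalue, 3.6180, is at most the vertex count 5.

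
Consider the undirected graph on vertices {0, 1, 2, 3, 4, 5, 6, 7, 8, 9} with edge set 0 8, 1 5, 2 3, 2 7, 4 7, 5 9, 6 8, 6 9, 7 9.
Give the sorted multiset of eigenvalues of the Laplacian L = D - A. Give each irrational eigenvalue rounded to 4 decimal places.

Reading degrees in the order [0, 1, 2, 3, 4, 5, 6, 7, 8, 9] gives [1, 1, 2, 1, 1, 2, 2, 3, 2, 3]; set D = diag(1, 1, 2, 1, 1, 2, 2, 3, 2, 3) and form L = D - A. The multiplicity of 0 as a Laplacian eigenvalue equals the number of connected components. The single zero eigenvalue shows the graph is connected. The largest eigenvalue, 4.7517, is at most the vertex count 10. The eigenvalues sum to 18, which equals trace(L) = 2|E|.

[0, 0.1859, 0.2989, 0.6329, 1.1826, 2, 2.3183, 3.0437, 3.5861, 4.7517]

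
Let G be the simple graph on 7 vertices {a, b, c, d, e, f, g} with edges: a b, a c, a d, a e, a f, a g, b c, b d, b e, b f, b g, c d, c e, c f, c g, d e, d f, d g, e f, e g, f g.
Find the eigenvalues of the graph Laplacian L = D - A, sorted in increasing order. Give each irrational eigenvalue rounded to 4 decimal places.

Reading degrees in the order [a, b, c, d, e, f, g] gives [6, 6, 6, 6, 6, 6, 6]; set D = diag(6, 6, 6, 6, 6, 6, 6) and form L = D - A. Diagonalising L (or applying a numerical eigensolver to the 7x7 matrix) gives the spectrum above. The single zero eigenvalue shows the graph is connected. The eigenvalues sum to 42, which equals trace(L) = 2|E|.

[0, 7, 7, 7, 7, 7, 7]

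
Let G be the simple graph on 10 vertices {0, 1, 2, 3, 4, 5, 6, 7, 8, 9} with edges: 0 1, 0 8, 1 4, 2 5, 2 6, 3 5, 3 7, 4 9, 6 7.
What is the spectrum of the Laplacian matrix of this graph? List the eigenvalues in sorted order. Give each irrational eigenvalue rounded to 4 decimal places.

Each diagonal entry of L is the vertex degree and each off-diagonal entry is -1 where an edge is present, 0 otherwise; in the order [0, 1, 2, 3, 4, 5, 6, 7, 8, 9] the diagonal is [2, 2, 2, 2, 2, 2, 2, 2, 1, 1]. Since every row of L sums to 0, the all-ones vector is in the kernel and 0 is an eigenvalue. The 2 zero eigenvalues correspond to the 2 connected components. The largest eigenvalue, 3.6180, is at most the vertex count 10.

[0, 0, 0.3820, 1.3820, 1.3820, 1.3820, 2.6180, 3.6180, 3.6180, 3.6180]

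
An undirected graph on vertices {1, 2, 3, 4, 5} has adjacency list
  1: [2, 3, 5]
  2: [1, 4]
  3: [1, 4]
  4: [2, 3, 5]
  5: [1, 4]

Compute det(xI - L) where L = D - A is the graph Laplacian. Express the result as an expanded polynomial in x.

With the vertex order [1, 2, 3, 4, 5], the degrees are [3, 2, 2, 3, 2], giving D = diag(3, 2, 2, 3, 2) and L = D - A. Computing det(xI - L) by cofactor expansion (or equivalently via sum-over-permutations) gives x^5 - 12x^4 + 51x^3 - 92x^2 + 60x. Since p(0) = det(-L) = 0, x divides p(x).

x^5 - 12x^4 + 51x^3 - 92x^2 + 60x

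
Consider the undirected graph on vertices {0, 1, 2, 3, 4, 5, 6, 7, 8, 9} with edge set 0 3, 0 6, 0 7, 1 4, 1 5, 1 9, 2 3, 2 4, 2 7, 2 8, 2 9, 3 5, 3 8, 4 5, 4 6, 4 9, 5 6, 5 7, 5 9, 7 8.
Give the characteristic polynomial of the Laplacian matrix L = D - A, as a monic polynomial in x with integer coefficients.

x^10 - 40x^9 + 695x^8 - 6876x^7 + 42619x^6 - 171264x^5 + 444995x^4 - 718470x^3 + 651420x^2 - 251600x

Each diagonal entry of L is the vertex degree and each off-diagonal entry is -1 where an edge is present, 0 otherwise; in the order [0, 1, 2, 3, 4, 5, 6, 7, 8, 9] the diagonal is [3, 3, 5, 4, 5, 6, 3, 4, 3, 4]. L has integer entries, so p(x) = det(xI - L) has integer coefficients. Expanding the determinant yields x^10 - 40x^9 + 695x^8 - 6876x^7 + 42619x^6 - 171264x^5 + 444995x^4 - 718470x^3 + 651420x^2 - 251600x. Since p(0) = det(-L) = 0, x divides p(x). There is one zero in the spectrum, matching the 1 component. By the matrix-tree theorem the graph has (1/10) * product of the nonzero eigenvalues = 25160 spanning trees.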